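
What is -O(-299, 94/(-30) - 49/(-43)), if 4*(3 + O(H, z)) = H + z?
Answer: 201881/2580 ≈ 78.248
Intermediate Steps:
O(H, z) = -3 + H/4 + z/4 (O(H, z) = -3 + (H + z)/4 = -3 + (H/4 + z/4) = -3 + H/4 + z/4)
-O(-299, 94/(-30) - 49/(-43)) = -(-3 + (1/4)*(-299) + (94/(-30) - 49/(-43))/4) = -(-3 - 299/4 + (94*(-1/30) - 49*(-1/43))/4) = -(-3 - 299/4 + (-47/15 + 49/43)/4) = -(-3 - 299/4 + (1/4)*(-1286/645)) = -(-3 - 299/4 - 643/1290) = -1*(-201881/2580) = 201881/2580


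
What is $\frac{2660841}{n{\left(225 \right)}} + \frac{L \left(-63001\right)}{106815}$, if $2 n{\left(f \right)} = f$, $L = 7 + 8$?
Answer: $\frac{4209058033}{178025} \approx 23643.0$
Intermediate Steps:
$L = 15$
$n{\left(f \right)} = \frac{f}{2}$
$\frac{2660841}{n{\left(225 \right)}} + \frac{L \left(-63001\right)}{106815} = \frac{2660841}{\frac{1}{2} \cdot 225} + \frac{15 \left(-63001\right)}{106815} = \frac{2660841}{\frac{225}{2}} - \frac{63001}{7121} = 2660841 \cdot \frac{2}{225} - \frac{63001}{7121} = \frac{591298}{25} - \frac{63001}{7121} = \frac{4209058033}{178025}$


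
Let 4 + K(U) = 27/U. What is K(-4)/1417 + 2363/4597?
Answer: 13195813/26055796 ≈ 0.50644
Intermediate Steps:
K(U) = -4 + 27/U
K(-4)/1417 + 2363/4597 = (-4 + 27/(-4))/1417 + 2363/4597 = (-4 + 27*(-1/4))*(1/1417) + 2363*(1/4597) = (-4 - 27/4)*(1/1417) + 2363/4597 = -43/4*1/1417 + 2363/4597 = -43/5668 + 2363/4597 = 13195813/26055796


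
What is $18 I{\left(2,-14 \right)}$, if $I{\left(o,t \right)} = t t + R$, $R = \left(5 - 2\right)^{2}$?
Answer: $3690$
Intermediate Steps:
$R = 9$ ($R = 3^{2} = 9$)
$I{\left(o,t \right)} = 9 + t^{2}$ ($I{\left(o,t \right)} = t t + 9 = t^{2} + 9 = 9 + t^{2}$)
$18 I{\left(2,-14 \right)} = 18 \left(9 + \left(-14\right)^{2}\right) = 18 \left(9 + 196\right) = 18 \cdot 205 = 3690$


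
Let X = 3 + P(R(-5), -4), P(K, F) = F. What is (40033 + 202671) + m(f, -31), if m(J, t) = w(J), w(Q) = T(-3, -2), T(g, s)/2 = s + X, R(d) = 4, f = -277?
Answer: 242698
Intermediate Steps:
X = -1 (X = 3 - 4 = -1)
T(g, s) = -2 + 2*s (T(g, s) = 2*(s - 1) = 2*(-1 + s) = -2 + 2*s)
w(Q) = -6 (w(Q) = -2 + 2*(-2) = -2 - 4 = -6)
m(J, t) = -6
(40033 + 202671) + m(f, -31) = (40033 + 202671) - 6 = 242704 - 6 = 242698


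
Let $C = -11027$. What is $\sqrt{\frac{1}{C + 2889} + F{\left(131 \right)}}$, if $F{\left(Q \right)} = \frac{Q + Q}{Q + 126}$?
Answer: $\frac{11 \sqrt{36849539454}}{2091466} \approx 1.0096$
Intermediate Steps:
$F{\left(Q \right)} = \frac{2 Q}{126 + Q}$
$\sqrt{\frac{1}{C + 2889} + F{\left(131 \right)}} = \sqrt{\frac{1}{-11027 + 2889} + 2 \cdot 131 \frac{1}{126 + 131}} = \sqrt{\frac{1}{-8138} + 2 \cdot 131 \cdot \frac{1}{257}} = \sqrt{- \frac{1}{8138} + 2 \cdot 131 \cdot \frac{1}{257}} = \sqrt{- \frac{1}{8138} + \frac{262}{257}} = \sqrt{\frac{2131899}{2091466}} = \frac{11 \sqrt{36849539454}}{2091466}$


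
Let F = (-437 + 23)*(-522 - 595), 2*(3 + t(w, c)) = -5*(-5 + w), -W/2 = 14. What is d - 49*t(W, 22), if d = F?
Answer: 917085/2 ≈ 4.5854e+5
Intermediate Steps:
W = -28 (W = -2*14 = -28)
t(w, c) = 19/2 - 5*w/2 (t(w, c) = -3 + (-5*(-5 + w))/2 = -3 + (25 - 5*w)/2 = -3 + (25/2 - 5*w/2) = 19/2 - 5*w/2)
F = 462438 (F = -414*(-1117) = 462438)
d = 462438
d - 49*t(W, 22) = 462438 - 49*(19/2 - 5/2*(-28)) = 462438 - 49*(19/2 + 70) = 462438 - 49*159/2 = 462438 - 7791/2 = 917085/2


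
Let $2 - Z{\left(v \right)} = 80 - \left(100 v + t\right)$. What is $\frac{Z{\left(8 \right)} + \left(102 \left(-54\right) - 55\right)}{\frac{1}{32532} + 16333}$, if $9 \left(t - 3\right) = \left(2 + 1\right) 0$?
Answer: $- \frac{157389816}{531345157} \approx -0.29621$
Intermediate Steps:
$t = 3$ ($t = 3 + \frac{\left(2 + 1\right) 0}{9} = 3 + \frac{3 \cdot 0}{9} = 3 + \frac{1}{9} \cdot 0 = 3 + 0 = 3$)
$Z{\left(v \right)} = -75 + 100 v$ ($Z{\left(v \right)} = 2 - \left(80 - \left(100 v + 3\right)\right) = 2 - \left(80 - \left(3 + 100 v\right)\right) = 2 - \left(77 - 100 v\right) = 2 + \left(-77 + 100 v\right) = -75 + 100 v$)
$\frac{Z{\left(8 \right)} + \left(102 \left(-54\right) - 55\right)}{\frac{1}{32532} + 16333} = \frac{\left(-75 + 100 \cdot 8\right) + \left(102 \left(-54\right) - 55\right)}{\frac{1}{32532} + 16333} = \frac{\left(-75 + 800\right) - 5563}{\frac{1}{32532} + 16333} = \frac{725 - 5563}{\frac{531345157}{32532}} = \left(-4838\right) \frac{32532}{531345157} = - \frac{157389816}{531345157}$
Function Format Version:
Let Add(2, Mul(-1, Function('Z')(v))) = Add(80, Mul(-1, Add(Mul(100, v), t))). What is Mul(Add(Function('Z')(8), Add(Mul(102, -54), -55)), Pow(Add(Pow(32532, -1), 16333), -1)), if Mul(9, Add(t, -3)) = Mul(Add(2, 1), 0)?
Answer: Rational(-157389816, 531345157) ≈ -0.29621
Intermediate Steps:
t = 3 (t = Add(3, Mul(Rational(1, 9), Mul(Add(2, 1), 0))) = Add(3, Mul(Rational(1, 9), Mul(3, 0))) = Add(3, Mul(Rational(1, 9), 0)) = Add(3, 0) = 3)
Function('Z')(v) = Add(-75, Mul(100, v)) (Function('Z')(v) = Add(2, Mul(-1, Add(80, Mul(-1, Add(Mul(100, v), 3))))) = Add(2, Mul(-1, Add(80, Mul(-1, Add(3, Mul(100, v)))))) = Add(2, Mul(-1, Add(80, Add(-3, Mul(-100, v))))) = Add(2, Mul(-1, Add(77, Mul(-100, v)))) = Add(2, Add(-77, Mul(100, v))) = Add(-75, Mul(100, v)))
Mul(Add(Function('Z')(8), Add(Mul(102, -54), -55)), Pow(Add(Pow(32532, -1), 16333), -1)) = Mul(Add(Add(-75, Mul(100, 8)), Add(Mul(102, -54), -55)), Pow(Add(Pow(32532, -1), 16333), -1)) = Mul(Add(Add(-75, 800), Add(-5508, -55)), Pow(Add(Rational(1, 32532), 16333), -1)) = Mul(Add(725, -5563), Pow(Rational(531345157, 32532), -1)) = Mul(-4838, Rational(32532, 531345157)) = Rational(-157389816, 531345157)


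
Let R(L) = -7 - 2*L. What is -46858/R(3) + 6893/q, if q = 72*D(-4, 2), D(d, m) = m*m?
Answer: 13584713/3744 ≈ 3628.4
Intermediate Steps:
D(d, m) = m**2
q = 288 (q = 72*2**2 = 72*4 = 288)
-46858/R(3) + 6893/q = -46858/(-7 - 2*3) + 6893/288 = -46858/(-7 - 6) + 6893*(1/288) = -46858/(-13) + 6893/288 = -46858*(-1/13) + 6893/288 = 46858/13 + 6893/288 = 13584713/3744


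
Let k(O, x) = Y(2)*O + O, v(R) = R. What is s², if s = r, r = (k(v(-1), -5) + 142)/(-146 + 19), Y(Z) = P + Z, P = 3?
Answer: 18496/16129 ≈ 1.1468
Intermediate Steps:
Y(Z) = 3 + Z
k(O, x) = 6*O (k(O, x) = (3 + 2)*O + O = 5*O + O = 6*O)
r = -136/127 (r = (6*(-1) + 142)/(-146 + 19) = (-6 + 142)/(-127) = 136*(-1/127) = -136/127 ≈ -1.0709)
s = -136/127 ≈ -1.0709
s² = (-136/127)² = 18496/16129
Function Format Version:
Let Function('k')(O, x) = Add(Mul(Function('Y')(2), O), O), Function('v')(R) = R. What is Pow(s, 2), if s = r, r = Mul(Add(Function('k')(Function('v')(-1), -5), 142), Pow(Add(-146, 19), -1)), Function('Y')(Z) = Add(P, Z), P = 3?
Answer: Rational(18496, 16129) ≈ 1.1468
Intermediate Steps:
Function('Y')(Z) = Add(3, Z)
Function('k')(O, x) = Mul(6, O) (Function('k')(O, x) = Add(Mul(Add(3, 2), O), O) = Add(Mul(5, O), O) = Mul(6, O))
r = Rational(-136, 127) (r = Mul(Add(Mul(6, -1), 142), Pow(Add(-146, 19), -1)) = Mul(Add(-6, 142), Pow(-127, -1)) = Mul(136, Rational(-1, 127)) = Rational(-136, 127) ≈ -1.0709)
s = Rational(-136, 127) ≈ -1.0709
Pow(s, 2) = Pow(Rational(-136, 127), 2) = Rational(18496, 16129)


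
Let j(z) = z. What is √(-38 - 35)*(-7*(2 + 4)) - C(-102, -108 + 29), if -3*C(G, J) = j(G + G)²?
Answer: 13872 - 42*I*√73 ≈ 13872.0 - 358.85*I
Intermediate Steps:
C(G, J) = -4*G²/3 (C(G, J) = -(G + G)²/3 = -4*G²/3)
√(-38 - 35)*(-7*(2 + 4)) - C(-102, -108 + 29) = √(-38 - 35)*(-7*(2 + 4)) - (-4)*(-102)²/3 = √(-73)*(-7*6) - (-4)*10404/3 = (I*√73)*(-42) - 1*(-13872) = -42*I*√73 + 13872 = 13872 - 42*I*√73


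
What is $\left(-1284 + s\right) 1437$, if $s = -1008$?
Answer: $-3293604$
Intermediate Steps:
$\left(-1284 + s\right) 1437 = \left(-1284 - 1008\right) 1437 = \left(-2292\right) 1437 = -3293604$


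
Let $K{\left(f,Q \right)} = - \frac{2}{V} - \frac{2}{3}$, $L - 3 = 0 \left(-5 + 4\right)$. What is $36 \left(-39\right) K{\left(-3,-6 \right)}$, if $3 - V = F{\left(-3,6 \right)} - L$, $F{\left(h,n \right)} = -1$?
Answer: $\frac{9360}{7} \approx 1337.1$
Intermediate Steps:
$L = 3$ ($L = 3 + 0 \left(-5 + 4\right) = 3 + 0 \left(-1\right) = 3 + 0 = 3$)
$V = 7$ ($V = 3 - \left(-1 - 3\right) = 3 - -4 = 3 + 4 = 7$)
$K{\left(f,Q \right)} = - \frac{20}{21}$ ($K{\left(f,Q \right)} = - \frac{2}{7} - \frac{2}{3} = - \frac{20}{21}$)
$36 \left(-39\right) K{\left(-3,-6 \right)} = 36 \left(-39\right) \left(- \frac{20}{21}\right) = \left(-1404\right) \left(- \frac{20}{21}\right) = \frac{9360}{7}$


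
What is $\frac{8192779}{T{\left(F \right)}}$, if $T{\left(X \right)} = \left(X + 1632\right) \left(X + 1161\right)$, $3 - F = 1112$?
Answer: $\frac{8192779}{27196} \approx 301.25$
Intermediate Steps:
$F = -1109$ ($F = 3 - 1112 = -1109$)
$T{\left(X \right)} = \left(1161 + X\right) \left(1632 + X\right)$ ($T{\left(X \right)} = \left(1632 + X\right) \left(1161 + X\right) = \left(1161 + X\right) \left(1632 + X\right)$)
$\frac{8192779}{T{\left(F \right)}} = \frac{8192779}{1894752 + \left(-1109\right)^{2} + 2793 \left(-1109\right)} = \frac{8192779}{1894752 + 1229881 - 3097437} = \frac{8192779}{27196}$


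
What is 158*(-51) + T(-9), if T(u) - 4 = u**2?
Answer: -7973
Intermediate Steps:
T(u) = 4 + u**2
158*(-51) + T(-9) = 158*(-51) + (4 + (-9)**2) = -8058 + (4 + 81) = -8058 + 85 = -7973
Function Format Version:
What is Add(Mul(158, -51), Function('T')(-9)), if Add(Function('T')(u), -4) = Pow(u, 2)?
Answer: -7973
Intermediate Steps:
Function('T')(u) = Add(4, Pow(u, 2))
Add(Mul(158, -51), Function('T')(-9)) = Add(Mul(158, -51), Add(4, Pow(-9, 2))) = Add(-8058, Add(4, 81)) = Add(-8058, 85) = -7973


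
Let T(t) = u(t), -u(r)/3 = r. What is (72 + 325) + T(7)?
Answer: 376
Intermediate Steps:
u(r) = -3*r
T(t) = -3*t
(72 + 325) + T(7) = (72 + 325) - 3*7 = 397 - 21 = 376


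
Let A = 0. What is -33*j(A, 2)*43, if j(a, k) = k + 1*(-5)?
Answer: 4257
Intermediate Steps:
j(a, k) = -5 + k (j(a, k) = k - 5 = -5 + k)
-33*j(A, 2)*43 = -33*(-5 + 2)*43 = -33*(-3)*43 = 99*43 = 4257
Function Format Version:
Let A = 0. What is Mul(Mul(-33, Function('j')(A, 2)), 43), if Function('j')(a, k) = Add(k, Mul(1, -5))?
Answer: 4257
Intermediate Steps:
Function('j')(a, k) = Add(-5, k) (Function('j')(a, k) = Add(k, -5) = Add(-5, k))
Mul(Mul(-33, Function('j')(A, 2)), 43) = Mul(Mul(-33, Add(-5, 2)), 43) = Mul(Mul(-33, -3), 43) = Mul(99, 43) = 4257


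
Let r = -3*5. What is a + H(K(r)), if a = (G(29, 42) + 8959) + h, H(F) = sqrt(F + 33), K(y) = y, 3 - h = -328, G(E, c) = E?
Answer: 9319 + 3*sqrt(2) ≈ 9323.3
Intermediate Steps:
r = -15
h = 331 (h = 3 - 1*(-328) = 3 + 328 = 331)
H(F) = sqrt(33 + F)
a = 9319 (a = (29 + 8959) + 331 = 8988 + 331 = 9319)
a + H(K(r)) = 9319 + sqrt(33 - 15) = 9319 + sqrt(18) = 9319 + 3*sqrt(2)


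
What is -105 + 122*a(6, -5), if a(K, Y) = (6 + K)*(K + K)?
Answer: 17463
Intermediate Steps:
a(K, Y) = 2*K*(6 + K) (a(K, Y) = (6 + K)*(2*K) = 2*K*(6 + K))
-105 + 122*a(6, -5) = -105 + 122*(2*6*(6 + 6)) = -105 + 122*(2*6*12) = -105 + 122*144 = -105 + 17568 = 17463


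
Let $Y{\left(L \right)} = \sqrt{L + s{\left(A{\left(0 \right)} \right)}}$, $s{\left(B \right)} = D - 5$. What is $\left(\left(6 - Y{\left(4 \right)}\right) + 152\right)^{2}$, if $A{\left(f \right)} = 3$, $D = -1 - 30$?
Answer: $24932 - 1264 i \sqrt{2} \approx 24932.0 - 1787.6 i$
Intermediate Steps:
$D = -31$ ($D = -1 - 30 = -31$)
$s{\left(B \right)} = -36$ ($s{\left(B \right)} = -31 - 5 = -36$)
$Y{\left(L \right)} = \sqrt{-36 + L}$ ($Y{\left(L \right)} = \sqrt{L - 36} = \sqrt{-36 + L}$)
$\left(\left(6 - Y{\left(4 \right)}\right) + 152\right)^{2} = \left(\left(6 - \sqrt{-36 + 4}\right) + 152\right)^{2} = \left(\left(6 - \sqrt{-32}\right) + 152\right)^{2} = \left(\left(6 - 4 i \sqrt{2}\right) + 152\right)^{2} = \left(158 - 4 i \sqrt{2}\right)^{2}$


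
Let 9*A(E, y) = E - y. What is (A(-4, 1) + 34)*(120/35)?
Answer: 344/3 ≈ 114.67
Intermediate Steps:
A(E, y) = -y/9 + E/9 (A(E, y) = (E - y)/9 = -y/9 + E/9)
(A(-4, 1) + 34)*(120/35) = ((-⅑*1 + (⅑)*(-4)) + 34)*(120/35) = ((-⅑ - 4/9) + 34)*(120*(1/35)) = (-5/9 + 34)*(24/7) = (301/9)*(24/7) = 344/3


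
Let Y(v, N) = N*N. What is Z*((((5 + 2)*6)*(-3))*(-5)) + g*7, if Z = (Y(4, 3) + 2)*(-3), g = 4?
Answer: -20762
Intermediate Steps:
Y(v, N) = N²
Z = -33 (Z = (3² + 2)*(-3) = (9 + 2)*(-3) = 11*(-3) = -33)
Z*((((5 + 2)*6)*(-3))*(-5)) + g*7 = -33*((5 + 2)*6)*(-3)*(-5) + 4*7 = -33*(7*6)*(-3)*(-5) + 28 = -33*42*(-3)*(-5) + 28 = -(-4158)*(-5) + 28 = -33*630 + 28 = -20790 + 28 = -20762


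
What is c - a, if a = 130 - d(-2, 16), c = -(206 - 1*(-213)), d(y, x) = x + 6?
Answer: -527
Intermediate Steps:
d(y, x) = 6 + x
c = -419 (c = -(206 + 213) = -1*419 = -419)
a = 108 (a = 130 - (6 + 16) = 130 - 1*22 = 130 - 22 = 108)
c - a = -419 - 1*108 = -419 - 108 = -527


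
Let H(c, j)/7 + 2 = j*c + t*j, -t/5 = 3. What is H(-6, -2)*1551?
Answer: 434280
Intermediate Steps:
t = -15 (t = -5*3 = -15)
H(c, j) = -14 - 105*j + 7*c*j (H(c, j) = -14 + 7*(j*c - 15*j) = -14 + 7*(c*j - 15*j) = -14 + 7*(-15*j + c*j) = -14 + (-105*j + 7*c*j) = -14 - 105*j + 7*c*j)
H(-6, -2)*1551 = (-14 - 105*(-2) + 7*(-6)*(-2))*1551 = (-14 + 210 + 84)*1551 = 280*1551 = 434280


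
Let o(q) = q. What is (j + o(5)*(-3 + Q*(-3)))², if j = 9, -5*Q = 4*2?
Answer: 324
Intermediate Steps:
Q = -8/5 (Q = -4*2/5 = -⅕*8 = -8/5 ≈ -1.6000)
(j + o(5)*(-3 + Q*(-3)))² = (9 + 5*(-3 - 8/5*(-3)))² = (9 + 5*(-3 + 24/5))² = (9 + 5*(9/5))² = (9 + 9)² = 18² = 324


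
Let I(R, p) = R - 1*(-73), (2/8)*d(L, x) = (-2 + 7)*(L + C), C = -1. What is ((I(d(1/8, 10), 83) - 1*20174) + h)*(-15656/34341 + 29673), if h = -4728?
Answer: -50636413505041/68682 ≈ -7.3726e+8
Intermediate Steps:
d(L, x) = -20 + 20*L (d(L, x) = 4*((-2 + 7)*(L - 1)) = 4*(5*(-1 + L)) = 4*(-5 + 5*L) = -20 + 20*L)
I(R, p) = 73 + R (I(R, p) = R + 73 = 73 + R)
((I(d(1/8, 10), 83) - 1*20174) + h)*(-15656/34341 + 29673) = (((73 + (-20 + 20/8)) - 1*20174) - 4728)*(-15656/34341 + 29673) = (((73 + (-20 + 20*(1/8))) - 20174) - 4728)*(-15656*1/34341 + 29673) = (((73 + (-20 + 5/2)) - 20174) - 4728)*(-15656/34341 + 29673) = (((73 - 35/2) - 20174) - 4728)*(1018984837/34341) = ((111/2 - 20174) - 4728)*(1018984837/34341) = (-40237/2 - 4728)*(1018984837/34341) = -49693/2*1018984837/34341 = -50636413505041/68682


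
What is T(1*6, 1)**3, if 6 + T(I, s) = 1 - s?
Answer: -216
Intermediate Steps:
T(I, s) = -5 - s (T(I, s) = -6 + (1 - s) = -5 - s)
T(1*6, 1)**3 = (-5 - 1*1)**3 = (-5 - 1)**3 = (-6)**3 = -216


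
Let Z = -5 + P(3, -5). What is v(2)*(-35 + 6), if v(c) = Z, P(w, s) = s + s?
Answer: 435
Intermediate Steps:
P(w, s) = 2*s
Z = -15 (Z = -5 + 2*(-5) = -5 - 10 = -15)
v(c) = -15
v(2)*(-35 + 6) = -15*(-35 + 6) = -15*(-29) = 435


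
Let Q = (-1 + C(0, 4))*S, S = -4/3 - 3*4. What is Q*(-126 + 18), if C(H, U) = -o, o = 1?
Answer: -2880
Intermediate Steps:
S = -40/3 (S = -4*⅓ - 12 = -4/3 - 12 = -40/3 ≈ -13.333)
C(H, U) = -1 (C(H, U) = -1*1 = -1)
Q = 80/3 (Q = (-1 - 1)*(-40/3) = -2*(-40/3) = 80/3 ≈ 26.667)
Q*(-126 + 18) = 80*(-126 + 18)/3 = (80/3)*(-108) = -2880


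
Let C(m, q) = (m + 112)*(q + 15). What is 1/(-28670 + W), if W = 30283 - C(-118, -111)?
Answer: 1/1037 ≈ 0.00096432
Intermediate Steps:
C(m, q) = (15 + q)*(112 + m) (C(m, q) = (112 + m)*(15 + q) = (15 + q)*(112 + m))
W = 29707 (W = 30283 - (1680 + 15*(-118) + 112*(-111) - 118*(-111)) = 30283 - (1680 - 1770 - 12432 + 13098) = 30283 - 1*576 = 30283 - 576 = 29707)
1/(-28670 + W) = 1/(-28670 + 29707) = 1/1037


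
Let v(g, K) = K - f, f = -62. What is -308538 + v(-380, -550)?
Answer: -309026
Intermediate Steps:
v(g, K) = 62 + K (v(g, K) = K - 1*(-62) = K + 62 = 62 + K)
-308538 + v(-380, -550) = -308538 + (62 - 550) = -308538 - 488 = -309026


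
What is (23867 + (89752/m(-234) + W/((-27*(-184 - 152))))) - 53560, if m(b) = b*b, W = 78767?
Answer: -1166885455/39312 ≈ -29683.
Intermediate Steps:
m(b) = b**2
(23867 + (89752/m(-234) + W/((-27*(-184 - 152))))) - 53560 = (23867 + (89752/((-234)**2) + 78767/((-27*(-184 - 152))))) - 53560 = (23867 + (89752/54756 + 78767/((-27*(-336))))) - 53560 = (23867 + (89752*(1/54756) + 78767/9072)) - 53560 = (23867 + (1726/1053 + 78767*(1/9072))) - 53560 = (23867 + (1726/1053 + 78767/9072)) - 53560 = (23867 + 405761/39312) - 53560 = 938665265/39312 - 53560 = -1166885455/39312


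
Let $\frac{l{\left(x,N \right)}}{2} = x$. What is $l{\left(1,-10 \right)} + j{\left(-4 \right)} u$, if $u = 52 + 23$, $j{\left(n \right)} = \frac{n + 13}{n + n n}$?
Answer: $\frac{233}{4} \approx 58.25$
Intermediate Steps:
$l{\left(x,N \right)} = 2 x$
$j{\left(n \right)} = \frac{13 + n}{n + n^{2}}$
$u = 75$
$l{\left(1,-10 \right)} + j{\left(-4 \right)} u = 2 \cdot 1 + \frac{13 - 4}{\left(-4\right) \left(1 - 4\right)} 75 = 2 + \left(- \frac{1}{4}\right) \frac{1}{-3} \cdot 9 \cdot 75 = 2 + \left(- \frac{1}{4}\right) \left(- \frac{1}{3}\right) 9 \cdot 75 = 2 + \frac{3}{4} \cdot 75 = 2 + \frac{225}{4} = \frac{233}{4}$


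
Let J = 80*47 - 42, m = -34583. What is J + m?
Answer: -30865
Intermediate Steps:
J = 3718 (J = 3760 - 42 = 3718)
J + m = 3718 - 34583 = -30865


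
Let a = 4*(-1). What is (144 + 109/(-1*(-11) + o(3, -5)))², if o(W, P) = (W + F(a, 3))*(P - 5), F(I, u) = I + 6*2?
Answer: 200137609/9801 ≈ 20420.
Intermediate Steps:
a = -4
F(I, u) = 12 + I (F(I, u) = I + 12 = 12 + I)
o(W, P) = (-5 + P)*(8 + W) (o(W, P) = (W + (12 - 4))*(P - 5) = (W + 8)*(-5 + P) = (8 + W)*(-5 + P) = (-5 + P)*(8 + W))
(144 + 109/(-1*(-11) + o(3, -5)))² = (144 + 109/(-1*(-11) + (-40 - 5*3 + 8*(-5) - 5*3)))² = (144 + 109/(11 + (-40 - 15 - 40 - 15)))² = (144 + 109/(11 - 110))² = (144 + 109/(-99))² = (144 + 109*(-1/99))² = (144 - 109/99)² = (14147/99)² = 200137609/9801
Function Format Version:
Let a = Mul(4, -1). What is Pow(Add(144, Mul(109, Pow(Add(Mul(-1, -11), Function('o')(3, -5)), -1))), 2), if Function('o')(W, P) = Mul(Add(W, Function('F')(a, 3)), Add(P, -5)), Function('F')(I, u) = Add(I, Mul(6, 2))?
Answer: Rational(200137609, 9801) ≈ 20420.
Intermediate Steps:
a = -4
Function('F')(I, u) = Add(12, I) (Function('F')(I, u) = Add(I, 12) = Add(12, I))
Function('o')(W, P) = Mul(Add(-5, P), Add(8, W)) (Function('o')(W, P) = Mul(Add(W, Add(12, -4)), Add(P, -5)) = Mul(Add(W, 8), Add(-5, P)) = Mul(Add(8, W), Add(-5, P)) = Mul(Add(-5, P), Add(8, W)))
Pow(Add(144, Mul(109, Pow(Add(Mul(-1, -11), Function('o')(3, -5)), -1))), 2) = Pow(Add(144, Mul(109, Pow(Add(Mul(-1, -11), Add(-40, Mul(-5, 3), Mul(8, -5), Mul(-5, 3))), -1))), 2) = Pow(Add(144, Mul(109, Pow(Add(11, Add(-40, -15, -40, -15)), -1))), 2) = Pow(Add(144, Mul(109, Pow(Add(11, -110), -1))), 2) = Pow(Add(144, Mul(109, Pow(-99, -1))), 2) = Pow(Add(144, Mul(109, Rational(-1, 99))), 2) = Pow(Add(144, Rational(-109, 99)), 2) = Pow(Rational(14147, 99), 2) = Rational(200137609, 9801)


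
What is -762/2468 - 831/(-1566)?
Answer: 35734/161037 ≈ 0.22190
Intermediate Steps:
-762/2468 - 831/(-1566) = -762*1/2468 - 831*(-1/1566) = -381/1234 + 277/522 = 35734/161037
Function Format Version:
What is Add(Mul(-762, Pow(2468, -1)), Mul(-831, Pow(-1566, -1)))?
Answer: Rational(35734, 161037) ≈ 0.22190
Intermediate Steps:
Add(Mul(-762, Pow(2468, -1)), Mul(-831, Pow(-1566, -1))) = Add(Mul(-762, Rational(1, 2468)), Mul(-831, Rational(-1, 1566))) = Add(Rational(-381, 1234), Rational(277, 522)) = Rational(35734, 161037)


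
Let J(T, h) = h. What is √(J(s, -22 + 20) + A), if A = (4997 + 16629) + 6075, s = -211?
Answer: √27699 ≈ 166.43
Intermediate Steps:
A = 27701 (A = 21626 + 6075 = 27701)
√(J(s, -22 + 20) + A) = √((-22 + 20) + 27701) = √(-2 + 27701) = √27699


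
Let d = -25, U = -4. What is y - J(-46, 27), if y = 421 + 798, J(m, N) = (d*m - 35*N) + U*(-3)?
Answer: 1002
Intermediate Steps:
J(m, N) = 12 - 35*N - 25*m (J(m, N) = (-25*m - 35*N) - 4*(-3) = (-35*N - 25*m) + 12 = 12 - 35*N - 25*m)
y = 1219
y - J(-46, 27) = 1219 - (12 - 35*27 - 25*(-46)) = 1219 - (12 - 945 + 1150) = 1219 - 1*217 = 1219 - 217 = 1002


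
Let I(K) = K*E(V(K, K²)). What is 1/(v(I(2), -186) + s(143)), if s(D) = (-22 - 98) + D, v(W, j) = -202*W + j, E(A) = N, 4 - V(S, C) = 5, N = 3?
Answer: -1/1375 ≈ -0.00072727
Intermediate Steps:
V(S, C) = -1 (V(S, C) = 4 - 1*5 = 4 - 5 = -1)
E(A) = 3
I(K) = 3*K (I(K) = K*3 = 3*K)
v(W, j) = j - 202*W
s(D) = -120 + D
1/(v(I(2), -186) + s(143)) = 1/((-186 - 606*2) + (-120 + 143)) = 1/((-186 - 202*6) + 23) = 1/((-186 - 1212) + 23) = 1/(-1398 + 23) = 1/(-1375) = -1/1375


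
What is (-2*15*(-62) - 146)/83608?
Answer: 857/41804 ≈ 0.020500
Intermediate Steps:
(-2*15*(-62) - 146)/83608 = (-30*(-62) - 146)*(1/83608) = (1860 - 146)*(1/83608) = 1714*(1/83608) = 857/41804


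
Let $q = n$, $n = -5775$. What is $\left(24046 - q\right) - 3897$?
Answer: $25924$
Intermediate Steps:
$q = -5775$
$\left(24046 - q\right) - 3897 = \left(24046 - -5775\right) - 3897 = \left(24046 + 5775\right) - 3897 = 29821 - 3897 = 25924$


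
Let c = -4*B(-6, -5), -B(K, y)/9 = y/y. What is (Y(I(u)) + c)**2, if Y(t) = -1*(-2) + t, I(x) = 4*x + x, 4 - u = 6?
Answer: 784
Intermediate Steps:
B(K, y) = -9 (B(K, y) = -9*y/y = -9*1 = -9)
u = -2 (u = 4 - 1*6 = 4 - 6 = -2)
I(x) = 5*x
c = 36 (c = -4*(-9) = 36)
Y(t) = 2 + t
(Y(I(u)) + c)**2 = ((2 + 5*(-2)) + 36)**2 = ((2 - 10) + 36)**2 = (-8 + 36)**2 = 28**2 = 784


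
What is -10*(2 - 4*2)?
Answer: 60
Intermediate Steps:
-10*(2 - 4*2) = -10*(2 - 1*8) = -10*(2 - 8) = -10*(-6) = 60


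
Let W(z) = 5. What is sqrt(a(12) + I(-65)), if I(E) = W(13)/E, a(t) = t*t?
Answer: sqrt(24323)/13 ≈ 11.997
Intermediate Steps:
a(t) = t**2
I(E) = 5/E
sqrt(a(12) + I(-65)) = sqrt(12**2 + 5/(-65)) = sqrt(144 + 5*(-1/65)) = sqrt(144 - 1/13) = sqrt(1871/13) = sqrt(24323)/13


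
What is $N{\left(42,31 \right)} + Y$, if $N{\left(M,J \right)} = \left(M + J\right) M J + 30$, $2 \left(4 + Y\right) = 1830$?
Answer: $95987$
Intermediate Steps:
$Y = 911$ ($Y = -4 + \frac{1}{2} \cdot 1830 = -4 + 915 = 911$)
$N{\left(M,J \right)} = 30 + J M \left(J + M\right)$ ($N{\left(M,J \right)} = \left(J + M\right) M J + 30 = M \left(J + M\right) J + 30 = J M \left(J + M\right) + 30 = 30 + J M \left(J + M\right)$)
$N{\left(42,31 \right)} + Y = \left(30 + 31 \cdot 42^{2} + 42 \cdot 31^{2}\right) + 911 = \left(30 + 31 \cdot 1764 + 42 \cdot 961\right) + 911 = \left(30 + 54684 + 40362\right) + 911 = 95076 + 911 = 95987$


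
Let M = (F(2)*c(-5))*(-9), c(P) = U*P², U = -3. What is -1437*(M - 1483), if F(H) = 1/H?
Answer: 3292167/2 ≈ 1.6461e+6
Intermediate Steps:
c(P) = -3*P²
M = 675/2 (M = ((-3*(-5)²)/2)*(-9) = ((-3*25)/2)*(-9) = ((½)*(-75))*(-9) = -75/2*(-9) = 675/2 ≈ 337.50)
-1437*(M - 1483) = -1437*(675/2 - 1483) = -1437*(-2291/2) = 3292167/2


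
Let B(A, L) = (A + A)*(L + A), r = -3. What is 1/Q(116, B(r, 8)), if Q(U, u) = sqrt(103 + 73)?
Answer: sqrt(11)/44 ≈ 0.075378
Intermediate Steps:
B(A, L) = 2*A*(A + L) (B(A, L) = (2*A)*(A + L) = 2*A*(A + L))
Q(U, u) = 4*sqrt(11) (Q(U, u) = sqrt(176) = 4*sqrt(11))
1/Q(116, B(r, 8)) = 1/(4*sqrt(11)) = sqrt(11)/44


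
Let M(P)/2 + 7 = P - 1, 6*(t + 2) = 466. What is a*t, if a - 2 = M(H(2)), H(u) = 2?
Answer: -2270/3 ≈ -756.67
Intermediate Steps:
t = 227/3 (t = -2 + (1/6)*466 = -2 + 233/3 = 227/3 ≈ 75.667)
M(P) = -16 + 2*P (M(P) = -14 + 2*(P - 1) = -14 + 2*(-1 + P) = -14 + (-2 + 2*P) = -16 + 2*P)
a = -10 (a = 2 + (-16 + 2*2) = 2 + (-16 + 4) = 2 - 12 = -10)
a*t = -10*227/3 = -2270/3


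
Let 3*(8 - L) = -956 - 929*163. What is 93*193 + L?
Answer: 206254/3 ≈ 68751.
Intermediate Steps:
L = 152407/3 (L = 8 - (-956 - 929*163)/3 = 8 - (-956 - 151427)/3 = 8 - ⅓*(-152383) = 8 + 152383/3 = 152407/3 ≈ 50802.)
93*193 + L = 93*193 + 152407/3 = 17949 + 152407/3 = 206254/3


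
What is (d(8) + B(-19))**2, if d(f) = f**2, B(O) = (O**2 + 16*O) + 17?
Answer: 19044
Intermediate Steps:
B(O) = 17 + O**2 + 16*O
(d(8) + B(-19))**2 = (8**2 + (17 + (-19)**2 + 16*(-19)))**2 = (64 + (17 + 361 - 304))**2 = (64 + 74)**2 = 138**2 = 19044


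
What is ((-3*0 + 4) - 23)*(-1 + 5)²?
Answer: -304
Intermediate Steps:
((-3*0 + 4) - 23)*(-1 + 5)² = ((0 + 4) - 23)*4² = (4 - 23)*16 = -19*16 = -304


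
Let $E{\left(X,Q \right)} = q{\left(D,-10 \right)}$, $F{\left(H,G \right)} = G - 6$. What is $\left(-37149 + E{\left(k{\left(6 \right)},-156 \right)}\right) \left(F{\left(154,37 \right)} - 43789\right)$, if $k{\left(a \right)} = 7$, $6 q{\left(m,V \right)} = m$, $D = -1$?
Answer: $1625573235$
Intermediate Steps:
$F{\left(H,G \right)} = -6 + G$ ($F{\left(H,G \right)} = G - 6 = -6 + G$)
$q{\left(m,V \right)} = \frac{m}{6}$
$E{\left(X,Q \right)} = - \frac{1}{6}$ ($E{\left(X,Q \right)} = \frac{1}{6} \left(-1\right) = - \frac{1}{6}$)
$\left(-37149 + E{\left(k{\left(6 \right)},-156 \right)}\right) \left(F{\left(154,37 \right)} - 43789\right) = \left(-37149 - \frac{1}{6}\right) \left(\left(-6 + 37\right) - 43789\right) = - \frac{222895 \left(31 - 43789\right)}{6} = \left(- \frac{222895}{6}\right) \left(-43758\right) = 1625573235$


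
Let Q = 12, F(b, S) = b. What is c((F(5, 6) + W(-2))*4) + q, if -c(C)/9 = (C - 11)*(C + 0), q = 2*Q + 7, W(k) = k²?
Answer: -8069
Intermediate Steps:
q = 31 (q = 2*12 + 7 = 24 + 7 = 31)
c(C) = -9*C*(-11 + C) (c(C) = -9*(C - 11)*(C + 0) = -9*(-11 + C)*C = -9*C*(-11 + C))
c((F(5, 6) + W(-2))*4) + q = 9*((5 + (-2)²)*4)*(11 - (5 + (-2)²)*4) + 31 = 9*((5 + 4)*4)*(11 - (5 + 4)*4) + 31 = 9*(9*4)*(11 - 9*4) + 31 = 9*36*(11 - 1*36) + 31 = 9*36*(11 - 36) + 31 = 9*36*(-25) + 31 = -8100 + 31 = -8069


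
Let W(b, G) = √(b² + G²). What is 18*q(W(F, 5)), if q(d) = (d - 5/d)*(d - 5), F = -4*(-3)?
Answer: 23616/13 ≈ 1816.6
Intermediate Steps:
F = 12
W(b, G) = √(G² + b²)
q(d) = (-5 + d)*(d - 5/d) (q(d) = (d - 5/d)*(-5 + d) = (-5 + d)*(d - 5/d))
18*q(W(F, 5)) = 18*(-5 + (√(5² + 12²))² - 5*√(5² + 12²) + 25/(√(5² + 12²))) = 18*(-5 + (√(25 + 144))² - 5*√(25 + 144) + 25/(√(25 + 144))) = 18*(-5 + (√169)² - 5*√169 + 25/(√169)) = 18*(-5 + 13² - 5*13 + 25/13) = 18*(-5 + 169 - 65 + 25*(1/13)) = 18*(-5 + 169 - 65 + 25/13) = 18*(1312/13) = 23616/13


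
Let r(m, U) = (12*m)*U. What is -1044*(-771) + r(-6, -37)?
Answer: 807588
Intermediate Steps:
r(m, U) = 12*U*m
-1044*(-771) + r(-6, -37) = -1044*(-771) + 12*(-37)*(-6) = 804924 + 2664 = 807588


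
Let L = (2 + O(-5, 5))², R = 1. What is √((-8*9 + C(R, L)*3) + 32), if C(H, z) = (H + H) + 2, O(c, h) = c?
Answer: 2*I*√7 ≈ 5.2915*I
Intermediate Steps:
L = 9 (L = (2 - 5)² = (-3)² = 9)
C(H, z) = 2 + 2*H (C(H, z) = 2*H + 2 = 2 + 2*H)
√((-8*9 + C(R, L)*3) + 32) = √((-8*9 + (2 + 2*1)*3) + 32) = √((-72 + (2 + 2)*3) + 32) = √((-72 + 4*3) + 32) = √((-72 + 12) + 32) = √(-60 + 32) = √(-28) = 2*I*√7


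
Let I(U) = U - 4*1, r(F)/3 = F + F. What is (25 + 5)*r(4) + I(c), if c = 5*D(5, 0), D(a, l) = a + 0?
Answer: 741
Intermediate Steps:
D(a, l) = a
c = 25 (c = 5*5 = 25)
r(F) = 6*F (r(F) = 3*(F + F) = 3*(2*F) = 6*F)
I(U) = -4 + U (I(U) = U - 4 = -4 + U)
(25 + 5)*r(4) + I(c) = (25 + 5)*(6*4) + (-4 + 25) = 30*24 + 21 = 720 + 21 = 741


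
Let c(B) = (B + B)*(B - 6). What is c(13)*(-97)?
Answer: -17654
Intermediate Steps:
c(B) = 2*B*(-6 + B) (c(B) = (2*B)*(-6 + B) = 2*B*(-6 + B))
c(13)*(-97) = (2*13*(-6 + 13))*(-97) = (2*13*7)*(-97) = 182*(-97) = -17654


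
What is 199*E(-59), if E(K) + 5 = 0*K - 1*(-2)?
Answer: -597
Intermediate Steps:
E(K) = -3 (E(K) = -5 + (0*K - 1*(-2)) = -5 + (0 + 2) = -5 + 2 = -3)
199*E(-59) = 199*(-3) = -597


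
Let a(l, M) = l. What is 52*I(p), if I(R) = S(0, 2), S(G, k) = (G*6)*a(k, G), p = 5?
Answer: 0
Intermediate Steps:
S(G, k) = 6*G*k (S(G, k) = (G*6)*k = (6*G)*k = 6*G*k)
I(R) = 0 (I(R) = 6*0*2 = 0)
52*I(p) = 52*0 = 0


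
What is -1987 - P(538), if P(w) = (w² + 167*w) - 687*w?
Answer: -11671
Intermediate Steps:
P(w) = w² - 520*w
-1987 - P(538) = -1987 - 538*(-520 + 538) = -1987 - 538*18 = -1987 - 1*9684 = -1987 - 9684 = -11671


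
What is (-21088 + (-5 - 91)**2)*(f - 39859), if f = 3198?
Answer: 435239392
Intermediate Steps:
(-21088 + (-5 - 91)**2)*(f - 39859) = (-21088 + (-5 - 91)**2)*(3198 - 39859) = (-21088 + (-96)**2)*(-36661) = (-21088 + 9216)*(-36661) = -11872*(-36661) = 435239392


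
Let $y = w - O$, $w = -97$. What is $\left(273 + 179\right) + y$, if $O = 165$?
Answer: $190$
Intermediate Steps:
$y = -262$ ($y = -97 - 165 = -262$)
$\left(273 + 179\right) + y = \left(273 + 179\right) - 262 = 452 - 262 = 190$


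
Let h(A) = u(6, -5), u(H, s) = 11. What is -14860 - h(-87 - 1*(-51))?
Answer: -14871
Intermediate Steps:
h(A) = 11
-14860 - h(-87 - 1*(-51)) = -14860 - 1*11 = -14860 - 11 = -14871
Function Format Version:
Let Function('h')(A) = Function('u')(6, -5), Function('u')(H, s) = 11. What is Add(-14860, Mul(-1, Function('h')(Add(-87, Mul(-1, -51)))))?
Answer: -14871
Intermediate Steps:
Function('h')(A) = 11
Add(-14860, Mul(-1, Function('h')(Add(-87, Mul(-1, -51))))) = Add(-14860, Mul(-1, 11)) = Add(-14860, -11) = -14871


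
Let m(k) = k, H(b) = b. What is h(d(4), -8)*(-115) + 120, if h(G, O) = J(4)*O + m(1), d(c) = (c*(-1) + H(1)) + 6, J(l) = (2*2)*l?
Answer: 14725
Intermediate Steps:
J(l) = 4*l
d(c) = 7 - c (d(c) = (c*(-1) + 1) + 6 = (-c + 1) + 6 = (1 - c) + 6 = 7 - c)
h(G, O) = 1 + 16*O (h(G, O) = (4*4)*O + 1 = 16*O + 1 = 1 + 16*O)
h(d(4), -8)*(-115) + 120 = (1 + 16*(-8))*(-115) + 120 = (1 - 128)*(-115) + 120 = -127*(-115) + 120 = 14605 + 120 = 14725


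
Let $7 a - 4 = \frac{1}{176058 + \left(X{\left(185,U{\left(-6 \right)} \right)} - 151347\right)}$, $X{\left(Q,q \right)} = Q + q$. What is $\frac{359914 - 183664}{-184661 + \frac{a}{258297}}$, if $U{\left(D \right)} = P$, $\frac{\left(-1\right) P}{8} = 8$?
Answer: $- \frac{7913310874560000}{8290949783770879} \approx -0.95445$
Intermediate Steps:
$P = -64$ ($P = \left(-8\right) 8 = -64$)
$U{\left(D \right)} = -64$
$a = \frac{99329}{173824}$ ($a = \frac{4}{7} + \frac{1}{7 \left(176058 + \left(\left(185 - 64\right) - 151347\right)\right)} = \frac{4}{7} + \frac{1}{7 \left(176058 + \left(121 - 151347\right)\right)} = \frac{4}{7} + \frac{1}{7 \left(176058 - 151226\right)} = \frac{4}{7} + \frac{1}{7 \cdot 24832} = \frac{4}{7} + \frac{1}{7} \cdot \frac{1}{24832} = \frac{4}{7} + \frac{1}{173824} = \frac{99329}{173824} \approx 0.57143$)
$\frac{359914 - 183664}{-184661 + \frac{a}{258297}} = \frac{359914 - 183664}{-184661 + \frac{99329}{173824 \cdot 258297}} = \frac{176250}{-184661 + \frac{99329}{173824} \cdot \frac{1}{258297}} = \frac{176250}{-184661 + \frac{99329}{44898217728}} = \frac{176250}{- \frac{8290949783770879}{44898217728}} = 176250 \left(- \frac{44898217728}{8290949783770879}\right) = - \frac{7913310874560000}{8290949783770879}$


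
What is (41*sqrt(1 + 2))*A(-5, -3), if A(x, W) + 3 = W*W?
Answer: 246*sqrt(3) ≈ 426.08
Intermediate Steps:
A(x, W) = -3 + W**2 (A(x, W) = -3 + W*W = -3 + W**2)
(41*sqrt(1 + 2))*A(-5, -3) = (41*sqrt(1 + 2))*(-3 + (-3)**2) = (41*sqrt(3))*(-3 + 9) = (41*sqrt(3))*6 = 246*sqrt(3)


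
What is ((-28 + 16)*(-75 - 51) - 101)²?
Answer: 1990921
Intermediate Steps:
((-28 + 16)*(-75 - 51) - 101)² = (-12*(-126) - 101)² = (1512 - 101)² = 1411² = 1990921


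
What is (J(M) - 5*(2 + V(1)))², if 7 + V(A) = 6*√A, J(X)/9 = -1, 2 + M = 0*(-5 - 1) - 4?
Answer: 196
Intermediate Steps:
M = -6 (M = -2 + (0*(-5 - 1) - 4) = -2 + (0*(-6) - 4) = -2 + (0 - 4) = -2 - 4 = -6)
J(X) = -9 (J(X) = 9*(-1) = -9)
V(A) = -7 + 6*√A
(J(M) - 5*(2 + V(1)))² = (-9 - 5*(2 + (-7 + 6*√1)))² = (-9 - 5*(2 + (-7 + 6*1)))² = (-9 - 5*(2 + (-7 + 6)))² = (-9 - 5*(2 - 1))² = (-9 - 5*1)² = (-9 - 5)² = (-14)² = 196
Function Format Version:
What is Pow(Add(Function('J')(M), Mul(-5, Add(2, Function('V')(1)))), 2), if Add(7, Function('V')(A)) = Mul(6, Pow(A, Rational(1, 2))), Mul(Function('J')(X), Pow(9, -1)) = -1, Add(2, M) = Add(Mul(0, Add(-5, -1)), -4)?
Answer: 196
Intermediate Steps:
M = -6 (M = Add(-2, Add(Mul(0, Add(-5, -1)), -4)) = Add(-2, Add(Mul(0, -6), -4)) = Add(-2, Add(0, -4)) = Add(-2, -4) = -6)
Function('J')(X) = -9 (Function('J')(X) = Mul(9, -1) = -9)
Function('V')(A) = Add(-7, Mul(6, Pow(A, Rational(1, 2))))
Pow(Add(Function('J')(M), Mul(-5, Add(2, Function('V')(1)))), 2) = Pow(Add(-9, Mul(-5, Add(2, Add(-7, Mul(6, Pow(1, Rational(1, 2))))))), 2) = Pow(Add(-9, Mul(-5, Add(2, Add(-7, Mul(6, 1))))), 2) = Pow(Add(-9, Mul(-5, Add(2, Add(-7, 6)))), 2) = Pow(Add(-9, Mul(-5, Add(2, -1))), 2) = Pow(Add(-9, Mul(-5, 1)), 2) = Pow(Add(-9, -5), 2) = Pow(-14, 2) = 196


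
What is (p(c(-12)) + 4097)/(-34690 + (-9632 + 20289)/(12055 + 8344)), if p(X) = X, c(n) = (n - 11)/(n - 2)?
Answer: -1170515019/9906829142 ≈ -0.11815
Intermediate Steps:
c(n) = (-11 + n)/(-2 + n)
(p(c(-12)) + 4097)/(-34690 + (-9632 + 20289)/(12055 + 8344)) = ((-11 - 12)/(-2 - 12) + 4097)/(-34690 + (-9632 + 20289)/(12055 + 8344)) = (-23/(-14) + 4097)/(-34690 + 10657/20399) = (-1/14*(-23) + 4097)/(-34690 + 10657*(1/20399)) = (23/14 + 4097)/(-34690 + 10657/20399) = 57381/(14*(-707630653/20399)) = (57381/14)*(-20399/707630653) = -1170515019/9906829142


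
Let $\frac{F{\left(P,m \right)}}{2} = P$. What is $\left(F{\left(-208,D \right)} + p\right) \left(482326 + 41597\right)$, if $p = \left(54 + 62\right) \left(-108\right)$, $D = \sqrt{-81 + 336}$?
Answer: $-6781659312$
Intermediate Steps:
$D = \sqrt{255} \approx 15.969$
$F{\left(P,m \right)} = 2 P$
$p = -12528$ ($p = 116 \left(-108\right) = -12528$)
$\left(F{\left(-208,D \right)} + p\right) \left(482326 + 41597\right) = \left(2 \left(-208\right) - 12528\right) \left(482326 + 41597\right) = \left(-416 - 12528\right) 523923 = \left(-12944\right) 523923 = -6781659312$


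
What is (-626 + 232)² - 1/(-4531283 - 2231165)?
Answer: 1049775377729/6762448 ≈ 1.5524e+5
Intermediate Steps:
(-626 + 232)² - 1/(-4531283 - 2231165) = (-394)² - 1/(-6762448) = 155236 - 1*(-1/6762448) = 155236 + 1/6762448 = 1049775377729/6762448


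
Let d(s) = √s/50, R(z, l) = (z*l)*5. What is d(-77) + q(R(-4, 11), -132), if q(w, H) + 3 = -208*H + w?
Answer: 27233 + I*√77/50 ≈ 27233.0 + 0.1755*I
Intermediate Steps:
R(z, l) = 5*l*z (R(z, l) = (l*z)*5 = 5*l*z)
q(w, H) = -3 + w - 208*H (q(w, H) = -3 + (-208*H + w) = -3 + (w - 208*H) = -3 + w - 208*H)
d(s) = √s/50
d(-77) + q(R(-4, 11), -132) = √(-77)/50 + (-3 + 5*11*(-4) - 208*(-132)) = (I*√77)/50 + (-3 - 220 + 27456) = I*√77/50 + 27233 = 27233 + I*√77/50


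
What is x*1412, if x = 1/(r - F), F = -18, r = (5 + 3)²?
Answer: 706/41 ≈ 17.220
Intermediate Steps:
r = 64 (r = 8² = 64)
x = 1/82 (x = 1/(64 - 1*(-18)) = 1/(64 + 18) = 1/82 ≈ 0.012195)
x*1412 = (1/82)*1412 = 706/41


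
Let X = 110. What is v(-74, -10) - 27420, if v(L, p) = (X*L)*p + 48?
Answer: 54028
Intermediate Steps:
v(L, p) = 48 + 110*L*p (v(L, p) = (110*L)*p + 48 = 110*L*p + 48 = 48 + 110*L*p)
v(-74, -10) - 27420 = (48 + 110*(-74)*(-10)) - 27420 = (48 + 81400) - 27420 = 81448 - 27420 = 54028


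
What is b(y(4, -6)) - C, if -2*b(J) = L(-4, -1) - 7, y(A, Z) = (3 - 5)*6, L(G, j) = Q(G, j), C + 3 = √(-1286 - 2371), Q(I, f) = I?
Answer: 17/2 - I*√3657 ≈ 8.5 - 60.473*I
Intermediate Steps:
C = -3 + I*√3657 (C = -3 + √(-1286 - 2371) = -3 + √(-3657) = -3 + I*√3657 ≈ -3.0 + 60.473*I)
L(G, j) = G
y(A, Z) = -12 (y(A, Z) = -2*6 = -12)
b(J) = 11/2 (b(J) = -(-4 - 7)/2 = -½*(-11) = 11/2)
b(y(4, -6)) - C = 11/2 - (-3 + I*√3657) = 11/2 + (3 - I*√3657) = 17/2 - I*√3657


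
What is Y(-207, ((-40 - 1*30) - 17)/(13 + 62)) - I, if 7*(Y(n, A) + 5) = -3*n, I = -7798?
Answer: 55172/7 ≈ 7881.7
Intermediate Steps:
Y(n, A) = -5 - 3*n/7 (Y(n, A) = -5 + (-3*n)/7 = -5 - 3*n/7)
Y(-207, ((-40 - 1*30) - 17)/(13 + 62)) - I = (-5 - 3/7*(-207)) - 1*(-7798) = (-5 + 621/7) + 7798 = 586/7 + 7798 = 55172/7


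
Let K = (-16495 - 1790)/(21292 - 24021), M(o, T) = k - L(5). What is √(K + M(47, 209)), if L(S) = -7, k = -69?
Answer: I*√411841577/2729 ≈ 7.4364*I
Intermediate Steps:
M(o, T) = -62 (M(o, T) = -69 - 1*(-7) = -69 + 7 = -62)
K = 18285/2729 (K = -18285/(-2729) = -18285*(-1/2729) = 18285/2729 ≈ 6.7003)
√(K + M(47, 209)) = √(18285/2729 - 62) = √(-150913/2729) = I*√411841577/2729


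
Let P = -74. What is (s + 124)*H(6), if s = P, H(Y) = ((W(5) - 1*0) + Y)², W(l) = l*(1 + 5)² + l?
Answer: 1824050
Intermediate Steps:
W(l) = 37*l (W(l) = l*6² + l = l*36 + l = 36*l + l = 37*l)
H(Y) = (185 + Y)² (H(Y) = ((37*5 - 1*0) + Y)² = ((185 + 0) + Y)² = (185 + Y)²)
s = -74
(s + 124)*H(6) = (-74 + 124)*(185 + 6)² = 50*191² = 50*36481 = 1824050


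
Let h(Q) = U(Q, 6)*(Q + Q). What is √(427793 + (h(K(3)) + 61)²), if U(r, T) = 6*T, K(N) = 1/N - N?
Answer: √444954 ≈ 667.05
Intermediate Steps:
h(Q) = 72*Q (h(Q) = (6*6)*(Q + Q) = 36*(2*Q) = 72*Q)
√(427793 + (h(K(3)) + 61)²) = √(427793 + (72*(1/3 - 1*3) + 61)²) = √(427793 + (72*(⅓ - 3) + 61)²) = √(427793 + (72*(-8/3) + 61)²) = √(427793 + (-192 + 61)²) = √(427793 + (-131)²) = √(427793 + 17161) = √444954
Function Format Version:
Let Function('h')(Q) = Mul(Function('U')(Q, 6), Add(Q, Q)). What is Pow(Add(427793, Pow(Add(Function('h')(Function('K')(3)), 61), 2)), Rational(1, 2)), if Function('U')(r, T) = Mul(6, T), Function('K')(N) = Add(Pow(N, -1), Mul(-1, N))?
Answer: Pow(444954, Rational(1, 2)) ≈ 667.05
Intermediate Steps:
Function('h')(Q) = Mul(72, Q) (Function('h')(Q) = Mul(Mul(6, 6), Add(Q, Q)) = Mul(36, Mul(2, Q)) = Mul(72, Q))
Pow(Add(427793, Pow(Add(Function('h')(Function('K')(3)), 61), 2)), Rational(1, 2)) = Pow(Add(427793, Pow(Add(Mul(72, Add(Pow(3, -1), Mul(-1, 3))), 61), 2)), Rational(1, 2)) = Pow(Add(427793, Pow(Add(Mul(72, Add(Rational(1, 3), -3)), 61), 2)), Rational(1, 2)) = Pow(Add(427793, Pow(Add(Mul(72, Rational(-8, 3)), 61), 2)), Rational(1, 2)) = Pow(Add(427793, Pow(Add(-192, 61), 2)), Rational(1, 2)) = Pow(Add(427793, Pow(-131, 2)), Rational(1, 2)) = Pow(Add(427793, 17161), Rational(1, 2)) = Pow(444954, Rational(1, 2))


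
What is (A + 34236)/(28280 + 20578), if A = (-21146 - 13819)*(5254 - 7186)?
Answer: 11264436/8143 ≈ 1383.3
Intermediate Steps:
A = 67552380 (A = -34965*(-1932) = 67552380)
(A + 34236)/(28280 + 20578) = (67552380 + 34236)/(28280 + 20578) = 67586616/48858 = 67586616*(1/48858) = 11264436/8143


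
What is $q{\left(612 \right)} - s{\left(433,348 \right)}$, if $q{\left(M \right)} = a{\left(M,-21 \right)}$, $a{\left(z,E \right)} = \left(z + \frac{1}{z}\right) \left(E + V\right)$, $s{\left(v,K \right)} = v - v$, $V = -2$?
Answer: $- \frac{8614535}{612} \approx -14076.0$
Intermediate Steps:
$s{\left(v,K \right)} = 0$
$a{\left(z,E \right)} = \left(-2 + E\right) \left(z + \frac{1}{z}\right)$ ($a{\left(z,E \right)} = \left(z + \frac{1}{z}\right) \left(E - 2\right) = \left(z + \frac{1}{z}\right) \left(-2 + E\right) = \left(-2 + E\right) \left(z + \frac{1}{z}\right)$)
$q{\left(M \right)} = \frac{-23 - 23 M^{2}}{M}$ ($q{\left(M \right)} = \frac{-2 - 21 + M^{2} \left(-2 - 21\right)}{M} = \frac{-2 - 21 + M^{2} \left(-23\right)}{M} = \frac{-2 - 21 - 23 M^{2}}{M} = \frac{-23 - 23 M^{2}}{M}$)
$q{\left(612 \right)} - s{\left(433,348 \right)} = \left(\left(-23\right) 612 - \frac{23}{612}\right) - 0 = \left(-14076 - \frac{23}{612}\right) + 0 = - \frac{8614535}{612} + 0 = - \frac{8614535}{612}$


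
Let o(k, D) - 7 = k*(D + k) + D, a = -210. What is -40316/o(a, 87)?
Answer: -10079/6481 ≈ -1.5552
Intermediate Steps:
o(k, D) = 7 + D + k*(D + k) (o(k, D) = 7 + (k*(D + k) + D) = 7 + (D + k*(D + k)) = 7 + D + k*(D + k))
-40316/o(a, 87) = -40316/(7 + 87 + (-210)² + 87*(-210)) = -40316/(7 + 87 + 44100 - 18270) = -40316/25924 = -40316*1/25924 = -10079/6481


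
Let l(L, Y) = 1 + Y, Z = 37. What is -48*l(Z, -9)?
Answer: 384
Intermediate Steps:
-48*l(Z, -9) = -48*(1 - 9) = -48*(-8) = 384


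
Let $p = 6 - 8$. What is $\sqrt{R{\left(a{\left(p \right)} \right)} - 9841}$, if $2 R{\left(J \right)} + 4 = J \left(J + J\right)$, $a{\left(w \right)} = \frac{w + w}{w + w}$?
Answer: $i \sqrt{9842} \approx 99.207 i$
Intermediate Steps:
$p = -2$ ($p = 6 - 8 = -2$)
$a{\left(w \right)} = 1$ ($a{\left(w \right)} = \frac{2 w}{2 w} = 2 w \frac{1}{2 w} = 1$)
$R{\left(J \right)} = -2 + J^{2}$ ($R{\left(J \right)} = -2 + \frac{J \left(J + J\right)}{2} = -2 + \frac{J 2 J}{2} = -2 + \frac{2 J^{2}}{2} = -2 + J^{2}$)
$\sqrt{R{\left(a{\left(p \right)} \right)} - 9841} = \sqrt{\left(-2 + 1^{2}\right) - 9841} = \sqrt{\left(-2 + 1\right) + \left(-14299 + 4458\right)} = \sqrt{-1 - 9841} = \sqrt{-9842} = i \sqrt{9842}$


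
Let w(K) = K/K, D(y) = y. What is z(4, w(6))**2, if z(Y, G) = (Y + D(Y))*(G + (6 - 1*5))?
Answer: 256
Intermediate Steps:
w(K) = 1
z(Y, G) = 2*Y*(1 + G) (z(Y, G) = (Y + Y)*(G + (6 - 1*5)) = (2*Y)*(G + (6 - 5)) = (2*Y)*(G + 1) = (2*Y)*(1 + G) = 2*Y*(1 + G))
z(4, w(6))**2 = (2*4*(1 + 1))**2 = (2*4*2)**2 = 16**2 = 256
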